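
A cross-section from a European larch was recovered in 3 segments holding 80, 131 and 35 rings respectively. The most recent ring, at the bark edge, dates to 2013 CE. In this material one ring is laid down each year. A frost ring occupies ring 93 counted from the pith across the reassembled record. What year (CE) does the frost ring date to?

1860 CE

Total rings = 80 + 131 + 35 = 246.
246 − 93 = 153 rings lie beyond the frost ring toward the bark edge.
2013 − 153 = 1860 CE.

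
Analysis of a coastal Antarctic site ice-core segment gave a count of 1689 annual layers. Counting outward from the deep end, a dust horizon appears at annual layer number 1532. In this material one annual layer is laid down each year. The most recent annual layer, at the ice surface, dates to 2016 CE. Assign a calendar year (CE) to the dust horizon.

1689 − 1532 = 157 annual layers lie beyond the dust horizon toward the ice surface.
2016 − 157 = 1859 CE.

1859 CE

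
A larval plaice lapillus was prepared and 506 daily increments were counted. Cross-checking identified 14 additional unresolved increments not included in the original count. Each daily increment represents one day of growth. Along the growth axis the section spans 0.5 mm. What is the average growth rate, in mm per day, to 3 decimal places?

0.001 mm per day

True daily increment count = 506 + 14 = 520.
0.5 mm over 520 days gives 0.5 / 520 ≈ 0.001 mm per day.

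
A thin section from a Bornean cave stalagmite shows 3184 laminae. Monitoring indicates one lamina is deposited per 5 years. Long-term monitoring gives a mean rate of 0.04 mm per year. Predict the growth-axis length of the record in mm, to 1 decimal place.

At 5 years per lamina, 3184 × 5 = 15920 years.
15920 years at 0.04 mm/year gives 0.04 × 15920 = 636.8 mm.

636.8 mm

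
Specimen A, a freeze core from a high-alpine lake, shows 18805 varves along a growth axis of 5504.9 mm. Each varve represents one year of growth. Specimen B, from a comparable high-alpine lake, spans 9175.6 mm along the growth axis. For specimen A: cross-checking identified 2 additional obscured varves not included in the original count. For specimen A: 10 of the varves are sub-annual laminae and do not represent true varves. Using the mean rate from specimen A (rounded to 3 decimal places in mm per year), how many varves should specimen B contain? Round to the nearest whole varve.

Specimen A: adjusted count: 18805 − 10 + 2 = 18797 varves.
A: 5504.9 mm over 18797 years gives 5504.9 / 18797 ≈ 0.293 mm/year.
For B, 9175.6 / 0.293 = 31316.04 years ≈ 31316 varves.

31316 varves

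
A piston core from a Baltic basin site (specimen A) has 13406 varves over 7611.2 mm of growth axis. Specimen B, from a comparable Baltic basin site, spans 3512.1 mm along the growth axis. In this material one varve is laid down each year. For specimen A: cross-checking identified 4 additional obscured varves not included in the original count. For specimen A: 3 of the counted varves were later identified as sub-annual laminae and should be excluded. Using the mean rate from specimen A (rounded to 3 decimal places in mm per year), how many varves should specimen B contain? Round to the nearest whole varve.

Specimen A: after corrections the count is 13406 − 3 + 4 = 13407 varves.
A: Extension rate ≈ 7611.2 / 13407 = 0.568 mm per year.
B spans 3512.1 / 0.568 = 6183.27 years ≈ 6183 varves.

6183 varves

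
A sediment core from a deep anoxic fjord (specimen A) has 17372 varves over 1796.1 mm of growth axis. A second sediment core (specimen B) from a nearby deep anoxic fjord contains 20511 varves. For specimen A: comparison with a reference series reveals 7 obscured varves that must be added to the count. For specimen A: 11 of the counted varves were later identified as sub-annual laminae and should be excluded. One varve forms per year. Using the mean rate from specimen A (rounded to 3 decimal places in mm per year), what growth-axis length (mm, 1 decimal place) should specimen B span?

2112.6 mm

Specimen A: correcting the raw count gives 17372 − 11 + 7 = 17368 true varves.
A: 1796.1 mm over 17368 years gives 1796.1 / 17368 ≈ 0.103 mm per year.
For B, 0.103 mm/year × 20511 years = 2112.6 mm.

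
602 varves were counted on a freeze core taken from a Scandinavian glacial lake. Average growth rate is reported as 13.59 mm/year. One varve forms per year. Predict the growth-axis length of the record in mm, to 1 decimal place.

The record spans 602 years at 13.59 mm per year.
Predicted length = 13.59 mm/year × 602 years = 8181.2 mm.

8181.2 mm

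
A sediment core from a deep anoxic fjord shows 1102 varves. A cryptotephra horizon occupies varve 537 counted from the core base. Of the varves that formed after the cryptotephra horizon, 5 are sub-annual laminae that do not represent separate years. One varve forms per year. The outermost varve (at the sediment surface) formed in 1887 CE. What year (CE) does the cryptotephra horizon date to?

1102 − 537 = 565 varves lie beyond the cryptotephra horizon toward the sediment surface.
Excluding 5 false varves: 565 − 5 = 560.
1887 − 560 = 1327 CE.

1327 CE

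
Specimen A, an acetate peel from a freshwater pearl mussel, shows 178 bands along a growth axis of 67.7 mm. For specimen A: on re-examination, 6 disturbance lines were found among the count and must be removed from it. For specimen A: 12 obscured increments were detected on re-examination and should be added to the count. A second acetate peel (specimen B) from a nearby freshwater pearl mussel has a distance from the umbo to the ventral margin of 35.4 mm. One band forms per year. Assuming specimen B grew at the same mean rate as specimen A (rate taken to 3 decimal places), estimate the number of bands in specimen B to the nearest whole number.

Specimen A: adjusted count: 178 − 6 + 12 = 184 bands.
A: Mean rate = 67.7 mm / 184 years ≈ 0.368 mm/yr.
For B, 35.4 / 0.368 = 96.20 years ≈ 96 bands.

96 bands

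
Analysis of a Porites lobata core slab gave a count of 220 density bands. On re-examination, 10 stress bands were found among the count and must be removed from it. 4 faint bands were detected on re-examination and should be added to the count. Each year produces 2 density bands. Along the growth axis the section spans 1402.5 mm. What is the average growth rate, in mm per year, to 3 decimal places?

13.107 mm per year

Correcting the raw count gives 220 − 10 + 4 = 214 true density bands.
214 density bands at 2 per year is 214 / 2 = 107 years.
Extension rate ≈ 1402.5 / 107 = 13.107 mm per year.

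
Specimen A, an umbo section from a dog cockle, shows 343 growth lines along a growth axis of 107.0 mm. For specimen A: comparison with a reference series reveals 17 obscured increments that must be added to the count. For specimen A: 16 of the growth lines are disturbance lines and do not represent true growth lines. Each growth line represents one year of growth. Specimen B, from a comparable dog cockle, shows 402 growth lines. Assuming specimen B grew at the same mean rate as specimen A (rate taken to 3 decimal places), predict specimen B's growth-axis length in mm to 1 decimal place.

125.0 mm

Specimen A: true growth line count = 343 − 16 + 17 = 344.
A: 107.0 mm over 344 years gives 107.0 / 344 ≈ 0.311 mm/yr.
B's length ≈ 0.311 × 402 = 125.0 mm.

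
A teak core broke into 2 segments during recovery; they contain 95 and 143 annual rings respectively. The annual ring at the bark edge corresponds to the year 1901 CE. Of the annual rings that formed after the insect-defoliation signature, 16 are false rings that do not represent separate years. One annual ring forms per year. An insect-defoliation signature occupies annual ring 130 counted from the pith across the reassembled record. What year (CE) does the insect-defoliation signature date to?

1809 CE

Total annual rings = 95 + 143 = 238.
Between annual ring 130 and the bark edge there are 238 − 130 = 108 annual rings.
108 − 16 false = 92 true annual rings after the insect-defoliation signature.
Counting back 92 years from 1901 CE places the insect-defoliation signature in 1901 − 92 = 1809 CE.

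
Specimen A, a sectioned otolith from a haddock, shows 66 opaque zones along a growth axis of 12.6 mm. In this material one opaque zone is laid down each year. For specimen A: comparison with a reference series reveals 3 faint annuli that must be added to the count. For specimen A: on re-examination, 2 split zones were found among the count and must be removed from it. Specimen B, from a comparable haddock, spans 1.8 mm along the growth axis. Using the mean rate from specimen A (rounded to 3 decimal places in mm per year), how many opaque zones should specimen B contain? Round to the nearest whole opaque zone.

Specimen A: true opaque zone count = 66 − 2 + 3 = 67.
A: Mean rate = 12.6 mm / 67 years ≈ 0.188 mm/year.
Specimen B: 1.8 mm / 0.188 mm per year = 9.57 years ≈ 10 opaque zones.

10 opaque zones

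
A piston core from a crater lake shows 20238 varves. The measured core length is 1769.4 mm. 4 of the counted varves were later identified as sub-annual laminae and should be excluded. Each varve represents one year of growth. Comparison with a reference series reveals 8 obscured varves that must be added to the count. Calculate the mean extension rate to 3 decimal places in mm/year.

0.087 mm/year

Adjusted count: 20238 − 4 + 8 = 20242 varves.
Mean rate = 1769.4 mm / 20242 years ≈ 0.087 mm/year.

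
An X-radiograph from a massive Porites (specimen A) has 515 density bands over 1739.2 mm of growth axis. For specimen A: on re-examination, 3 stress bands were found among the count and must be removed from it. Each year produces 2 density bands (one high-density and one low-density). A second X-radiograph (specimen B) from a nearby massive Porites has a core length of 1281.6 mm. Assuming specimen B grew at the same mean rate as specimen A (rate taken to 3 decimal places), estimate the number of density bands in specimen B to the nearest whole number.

377 density bands

Specimen A: true density band count = 515 − 3 = 512.
Specimen A: 512 density bands at 2 per year is 512 / 2 = 256 years.
A: Extension rate ≈ 1739.2 / 256 = 6.794 mm per year.
For B, 1281.6 / 6.794 = 188.64 years; at 2 density bands per year that is 188.64 × 2 ≈ 377 density bands.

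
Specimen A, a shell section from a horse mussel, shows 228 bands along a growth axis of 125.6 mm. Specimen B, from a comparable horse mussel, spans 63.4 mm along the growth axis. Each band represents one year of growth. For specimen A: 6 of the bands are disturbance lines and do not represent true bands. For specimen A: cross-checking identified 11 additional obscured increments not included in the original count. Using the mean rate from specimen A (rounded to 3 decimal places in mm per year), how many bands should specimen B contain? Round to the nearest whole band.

Specimen A: correcting the raw count gives 228 − 6 + 11 = 233 true bands.
A: Mean rate = 125.6 mm / 233 years ≈ 0.539 mm per year.
B spans 63.4 / 0.539 = 117.63 years ≈ 118 bands.

118 bands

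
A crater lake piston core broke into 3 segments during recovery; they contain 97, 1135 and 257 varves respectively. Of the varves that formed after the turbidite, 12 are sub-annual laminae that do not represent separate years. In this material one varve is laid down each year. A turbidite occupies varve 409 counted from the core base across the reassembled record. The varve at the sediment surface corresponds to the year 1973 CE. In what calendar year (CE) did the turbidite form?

Total varves = 97 + 1135 + 257 = 1489.
Between varve 409 and the sediment surface there are 1489 − 409 = 1080 varves.
Removing the 12 false varves leaves 1080 − 12 = 1068 true varves beyond the turbidite.
1973 − 1068 = 905 CE.

905 CE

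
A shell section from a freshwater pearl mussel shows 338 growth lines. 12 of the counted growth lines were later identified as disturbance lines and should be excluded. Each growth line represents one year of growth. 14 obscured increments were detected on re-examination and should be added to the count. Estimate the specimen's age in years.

340 years

Adjusted count: 338 − 12 + 14 = 340 growth lines.
With a one-to-one growth line periodicity this is 340 years.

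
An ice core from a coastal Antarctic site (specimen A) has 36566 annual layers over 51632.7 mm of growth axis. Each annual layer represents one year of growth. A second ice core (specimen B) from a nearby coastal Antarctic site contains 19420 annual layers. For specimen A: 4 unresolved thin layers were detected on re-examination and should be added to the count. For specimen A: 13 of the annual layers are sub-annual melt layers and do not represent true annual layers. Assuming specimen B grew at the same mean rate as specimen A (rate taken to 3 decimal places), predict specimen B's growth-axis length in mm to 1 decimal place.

27421.0 mm

Specimen A: adjusted count: 36566 − 13 + 4 = 36557 annual layers.
A: 51632.7 mm over 36557 years gives 51632.7 / 36557 ≈ 1.412 mm/year.
For B, 1.412 mm/year × 19420 years = 27421.0 mm.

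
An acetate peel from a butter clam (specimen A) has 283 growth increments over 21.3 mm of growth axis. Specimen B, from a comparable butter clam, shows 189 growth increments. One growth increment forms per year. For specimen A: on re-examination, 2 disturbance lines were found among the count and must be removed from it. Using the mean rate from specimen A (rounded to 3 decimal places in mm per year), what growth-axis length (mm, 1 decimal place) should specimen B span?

14.4 mm

Specimen A: after corrections the count is 283 − 2 = 281 growth increments.
A: Mean rate = 21.3 mm / 281 years ≈ 0.076 mm per year.
B's length ≈ 0.076 × 189 = 14.4 mm.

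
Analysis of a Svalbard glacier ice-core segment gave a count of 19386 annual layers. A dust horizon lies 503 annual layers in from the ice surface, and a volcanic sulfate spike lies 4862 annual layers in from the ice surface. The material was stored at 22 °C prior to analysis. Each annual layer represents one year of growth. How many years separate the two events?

4359 years

The two markers are separated by 4862 − 503 = 4359 annual layers.
That is 4359 years at one annual layer per year.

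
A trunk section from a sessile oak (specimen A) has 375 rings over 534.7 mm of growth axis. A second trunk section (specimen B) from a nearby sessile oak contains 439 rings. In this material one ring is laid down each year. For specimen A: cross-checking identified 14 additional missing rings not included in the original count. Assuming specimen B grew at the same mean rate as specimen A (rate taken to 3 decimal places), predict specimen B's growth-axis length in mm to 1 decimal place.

Specimen A: adjusted count: 375 + 14 = 389 rings.
A: 534.7 mm over 389 years gives 534.7 / 389 ≈ 1.375 mm/yr.
Length of B = 1.375 × 439 = 603.6 mm.

603.6 mm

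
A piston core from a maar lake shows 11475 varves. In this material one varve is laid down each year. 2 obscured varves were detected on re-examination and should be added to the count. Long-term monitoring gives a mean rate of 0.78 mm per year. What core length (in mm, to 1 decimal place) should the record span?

Adjusted count: 11475 + 2 = 11477 varves.
11477 years at 0.78 mm/year gives 0.78 × 11477 = 8952.1 mm.

8952.1 mm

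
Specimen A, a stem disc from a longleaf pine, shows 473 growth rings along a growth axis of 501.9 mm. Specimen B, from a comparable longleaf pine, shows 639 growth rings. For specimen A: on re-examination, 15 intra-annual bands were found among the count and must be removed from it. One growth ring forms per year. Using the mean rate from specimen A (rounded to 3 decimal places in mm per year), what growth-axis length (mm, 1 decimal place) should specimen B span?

700.3 mm

Specimen A: correcting the raw count gives 473 − 15 = 458 true growth rings.
A: Extension rate ≈ 501.9 / 458 = 1.096 mm/year.
B's length ≈ 1.096 × 639 = 700.3 mm.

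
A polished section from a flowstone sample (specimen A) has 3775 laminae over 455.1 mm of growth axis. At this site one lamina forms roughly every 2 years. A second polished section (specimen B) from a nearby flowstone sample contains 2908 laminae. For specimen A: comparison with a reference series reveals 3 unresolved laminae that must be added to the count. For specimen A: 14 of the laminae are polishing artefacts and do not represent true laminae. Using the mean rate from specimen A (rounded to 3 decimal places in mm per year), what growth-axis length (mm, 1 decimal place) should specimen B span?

349.0 mm

Specimen A: correcting the raw count gives 3775 − 14 + 3 = 3764 true laminae.
Specimen A: at 2 years per lamina, 3764 × 2 = 7528 years.
A: Mean rate = 455.1 mm / 7528 years ≈ 0.060 mm per year.
Specimen B: at 2 years per lamina, 2908 × 2 = 5816 years. For B, 0.060 mm/year × 5816 years = 349.0 mm.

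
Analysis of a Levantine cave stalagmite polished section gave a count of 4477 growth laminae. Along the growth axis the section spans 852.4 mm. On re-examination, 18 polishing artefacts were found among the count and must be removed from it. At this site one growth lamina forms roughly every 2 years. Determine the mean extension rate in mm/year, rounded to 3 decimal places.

0.096 mm/year

Adjusted count: 4477 − 18 = 4459 growth laminae.
At 2 years per growth lamina, 4459 × 2 = 8918 years.
Extension rate ≈ 852.4 / 8918 = 0.096 mm/year.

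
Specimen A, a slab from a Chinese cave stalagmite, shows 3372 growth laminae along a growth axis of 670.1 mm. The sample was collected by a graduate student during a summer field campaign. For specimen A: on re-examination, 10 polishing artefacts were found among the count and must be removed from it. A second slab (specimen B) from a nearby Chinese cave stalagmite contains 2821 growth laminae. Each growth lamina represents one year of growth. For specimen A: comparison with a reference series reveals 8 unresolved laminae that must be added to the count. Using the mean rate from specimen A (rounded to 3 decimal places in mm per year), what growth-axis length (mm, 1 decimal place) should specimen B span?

Specimen A: correcting the raw count gives 3372 − 10 + 8 = 3370 true growth laminae.
A: 670.1 mm over 3370 years gives 670.1 / 3370 ≈ 0.199 mm/year.
Length of B = 0.199 × 2821 = 561.4 mm.

561.4 mm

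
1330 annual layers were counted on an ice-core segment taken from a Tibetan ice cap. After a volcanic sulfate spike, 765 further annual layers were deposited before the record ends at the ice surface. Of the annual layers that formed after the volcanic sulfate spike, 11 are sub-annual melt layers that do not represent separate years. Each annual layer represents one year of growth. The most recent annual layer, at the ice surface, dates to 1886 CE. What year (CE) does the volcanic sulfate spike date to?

There are 765 annual layers younger than the volcanic sulfate spike.
Excluding 11 false annual layers: 765 − 11 = 754.
Counting back 754 years from 1886 CE places the volcanic sulfate spike in 1886 − 754 = 1132 CE.

1132 CE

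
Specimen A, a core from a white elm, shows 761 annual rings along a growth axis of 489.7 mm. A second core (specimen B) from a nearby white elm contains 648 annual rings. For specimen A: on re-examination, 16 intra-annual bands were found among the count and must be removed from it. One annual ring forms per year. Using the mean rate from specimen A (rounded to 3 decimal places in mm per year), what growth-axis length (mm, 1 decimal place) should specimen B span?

425.7 mm

Specimen A: correcting the raw count gives 761 − 16 = 745 true annual rings.
A: Extension rate ≈ 489.7 / 745 = 0.657 mm/yr.
For B, 0.657 mm/year × 648 years = 425.7 mm.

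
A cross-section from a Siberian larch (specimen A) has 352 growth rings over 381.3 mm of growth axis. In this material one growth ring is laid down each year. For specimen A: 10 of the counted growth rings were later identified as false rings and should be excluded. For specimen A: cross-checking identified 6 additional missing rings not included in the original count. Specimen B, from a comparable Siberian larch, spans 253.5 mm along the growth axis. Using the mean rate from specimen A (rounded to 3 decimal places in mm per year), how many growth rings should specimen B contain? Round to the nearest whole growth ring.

231 growth rings

Specimen A: adjusted count: 352 − 10 + 6 = 348 growth rings.
A: 381.3 mm over 348 years gives 381.3 / 348 ≈ 1.096 mm/year.
For B, 253.5 / 1.096 = 231.30 years ≈ 231 growth rings.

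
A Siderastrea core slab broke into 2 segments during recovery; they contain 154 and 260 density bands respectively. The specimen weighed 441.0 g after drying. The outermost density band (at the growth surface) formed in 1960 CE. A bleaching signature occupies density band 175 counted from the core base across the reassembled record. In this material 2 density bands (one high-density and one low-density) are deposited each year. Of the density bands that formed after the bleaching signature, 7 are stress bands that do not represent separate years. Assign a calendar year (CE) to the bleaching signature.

1844 CE

Total density bands = 154 + 260 = 414.
The bleaching signature sits at density band 175 from the core base, so 414 − 175 = 239 density bands formed after it.
Removing the 7 false density bands leaves 239 − 7 = 232 true density bands beyond the bleaching signature.
Dividing by 2 density bands per year: 232 / 2 = 116 years.
1960 − 116 = 1844 CE.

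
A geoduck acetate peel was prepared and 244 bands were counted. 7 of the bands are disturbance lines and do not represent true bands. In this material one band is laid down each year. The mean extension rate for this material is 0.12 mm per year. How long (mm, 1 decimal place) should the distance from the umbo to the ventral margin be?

Adjusted count: 244 − 7 = 237 bands.
Length ≈ 0.12 × 237 = 28.4 mm.

28.4 mm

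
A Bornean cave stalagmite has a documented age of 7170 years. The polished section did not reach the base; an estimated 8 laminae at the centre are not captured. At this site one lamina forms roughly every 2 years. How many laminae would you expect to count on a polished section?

At 2 years per lamina, 7170 / 2 = 3585 laminae are expected.
Less the 8 uncaptured laminae: 3585 − 8 = 3577.

3577 laminae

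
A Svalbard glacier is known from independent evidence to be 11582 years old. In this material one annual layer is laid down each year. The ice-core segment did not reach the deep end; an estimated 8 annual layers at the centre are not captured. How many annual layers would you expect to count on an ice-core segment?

Expected annual layers over 11582 years: 11582.
11582 − 8 missed = 11574 annual layers expected in the prepared section.

11574 annual layers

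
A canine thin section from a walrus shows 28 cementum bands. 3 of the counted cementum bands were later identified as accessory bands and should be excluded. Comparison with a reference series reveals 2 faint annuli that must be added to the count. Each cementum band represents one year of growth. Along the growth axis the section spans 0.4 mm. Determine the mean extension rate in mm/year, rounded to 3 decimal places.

True cementum band count = 28 − 3 + 2 = 27.
Extension rate ≈ 0.4 / 27 = 0.015 mm/year.

0.015 mm/year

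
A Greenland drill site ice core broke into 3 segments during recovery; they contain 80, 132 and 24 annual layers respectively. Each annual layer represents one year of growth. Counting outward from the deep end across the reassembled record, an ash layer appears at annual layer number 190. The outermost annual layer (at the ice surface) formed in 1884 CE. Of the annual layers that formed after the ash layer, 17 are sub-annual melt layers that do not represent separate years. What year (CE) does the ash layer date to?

1855 CE

Total annual layers = 80 + 132 + 24 = 236.
236 − 190 = 46 annual layers lie beyond the ash layer toward the ice surface.
46 − 17 false = 29 true annual layers after the ash layer.
Counting back 29 years from 1884 CE places the ash layer in 1884 − 29 = 1855 CE.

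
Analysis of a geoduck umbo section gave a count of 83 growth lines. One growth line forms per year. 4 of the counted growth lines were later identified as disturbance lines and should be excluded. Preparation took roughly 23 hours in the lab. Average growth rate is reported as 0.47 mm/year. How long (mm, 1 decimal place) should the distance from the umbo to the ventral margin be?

37.1 mm

After corrections the count is 83 − 4 = 79 growth lines.
Predicted length = 0.47 mm/year × 79 years = 37.1 mm.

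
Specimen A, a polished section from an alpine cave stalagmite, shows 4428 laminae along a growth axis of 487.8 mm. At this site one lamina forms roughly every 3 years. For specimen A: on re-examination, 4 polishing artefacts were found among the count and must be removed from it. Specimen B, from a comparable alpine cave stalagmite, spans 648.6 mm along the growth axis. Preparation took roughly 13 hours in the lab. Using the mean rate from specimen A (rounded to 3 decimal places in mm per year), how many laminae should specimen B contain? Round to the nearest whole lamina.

Specimen A: after corrections the count is 4428 − 4 = 4424 laminae.
Specimen A: 4424 laminae at 3 years each span 4424 × 3 = 13272 years.
A: Mean rate = 487.8 mm / 13272 years ≈ 0.037 mm/yr.
For B, 648.6 / 0.037 = 17529.73 years; at 3 years per lamina that is 17529.73 / 3 ≈ 5843 laminae.

5843 laminae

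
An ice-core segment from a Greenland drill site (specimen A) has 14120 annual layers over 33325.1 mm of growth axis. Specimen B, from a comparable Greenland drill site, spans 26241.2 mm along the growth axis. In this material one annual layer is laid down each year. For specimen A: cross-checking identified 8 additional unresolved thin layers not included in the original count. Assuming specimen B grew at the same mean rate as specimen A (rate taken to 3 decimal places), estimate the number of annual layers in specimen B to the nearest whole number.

Specimen A: true annual layer count = 14120 + 8 = 14128.
A: Extension rate ≈ 33325.1 / 14128 = 2.359 mm per year.
B spans 26241.2 / 2.359 = 11123.87 years ≈ 11124 annual layers.

11124 annual layers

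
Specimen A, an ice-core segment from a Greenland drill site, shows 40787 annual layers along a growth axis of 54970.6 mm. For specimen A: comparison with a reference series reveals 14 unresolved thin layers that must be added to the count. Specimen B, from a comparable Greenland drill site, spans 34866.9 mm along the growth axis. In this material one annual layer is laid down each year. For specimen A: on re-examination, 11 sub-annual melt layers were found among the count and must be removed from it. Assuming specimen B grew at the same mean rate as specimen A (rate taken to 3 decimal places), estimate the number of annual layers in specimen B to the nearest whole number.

25866 annual layers

Specimen A: true annual layer count = 40787 − 11 + 14 = 40790.
A: Mean rate = 54970.6 mm / 40790 years ≈ 1.348 mm per year.
B spans 34866.9 / 1.348 = 25865.65 years ≈ 25866 annual layers.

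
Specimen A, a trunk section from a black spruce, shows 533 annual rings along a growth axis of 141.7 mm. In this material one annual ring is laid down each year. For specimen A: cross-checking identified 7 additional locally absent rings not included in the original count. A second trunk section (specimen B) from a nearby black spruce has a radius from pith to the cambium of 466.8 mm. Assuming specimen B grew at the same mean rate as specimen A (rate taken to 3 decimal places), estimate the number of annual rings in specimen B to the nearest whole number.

1782 annual rings

Specimen A: true annual ring count = 533 + 7 = 540.
A: Extension rate ≈ 141.7 / 540 = 0.262 mm/yr.
For B, 466.8 / 0.262 = 1781.68 years ≈ 1782 annual rings.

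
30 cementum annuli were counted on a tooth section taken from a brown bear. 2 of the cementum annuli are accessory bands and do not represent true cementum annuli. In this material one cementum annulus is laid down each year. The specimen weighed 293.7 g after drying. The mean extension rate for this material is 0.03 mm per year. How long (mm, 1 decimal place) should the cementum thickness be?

After corrections the count is 30 − 2 = 28 cementum annuli.
Predicted length = 0.03 mm/year × 28 years = 0.8 mm.

0.8 mm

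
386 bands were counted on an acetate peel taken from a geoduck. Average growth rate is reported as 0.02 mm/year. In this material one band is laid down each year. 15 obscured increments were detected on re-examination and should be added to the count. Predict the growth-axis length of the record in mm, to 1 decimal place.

Correcting the raw count gives 386 + 15 = 401 true bands.
401 years at 0.02 mm/year gives 0.02 × 401 = 8.0 mm.

8.0 mm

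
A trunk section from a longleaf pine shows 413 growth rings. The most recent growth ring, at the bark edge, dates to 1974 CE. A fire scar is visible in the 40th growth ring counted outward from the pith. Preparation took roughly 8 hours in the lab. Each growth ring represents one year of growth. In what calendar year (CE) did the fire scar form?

Between growth ring 40 and the bark edge there are 413 − 40 = 373 growth rings.
Counting back 373 years from 1974 CE places the fire scar in 1974 − 373 = 1601 CE.

1601 CE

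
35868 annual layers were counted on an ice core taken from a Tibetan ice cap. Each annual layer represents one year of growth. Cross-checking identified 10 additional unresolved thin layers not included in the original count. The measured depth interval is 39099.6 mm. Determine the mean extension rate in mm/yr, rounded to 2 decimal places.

True annual layer count = 35868 + 10 = 35878.
39099.6 mm over 35878 years gives 39099.6 / 35878 ≈ 1.09 mm/yr.

1.09 mm/yr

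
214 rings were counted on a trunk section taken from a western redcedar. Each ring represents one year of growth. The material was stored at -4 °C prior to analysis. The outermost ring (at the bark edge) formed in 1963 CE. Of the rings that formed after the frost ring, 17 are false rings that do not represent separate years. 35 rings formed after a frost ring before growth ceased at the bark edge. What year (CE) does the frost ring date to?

1945 CE

35 rings formed after the frost ring.
35 − 17 false = 18 true rings after the frost ring.
Counting back 18 years from 1963 CE places the frost ring in 1963 − 18 = 1945 CE.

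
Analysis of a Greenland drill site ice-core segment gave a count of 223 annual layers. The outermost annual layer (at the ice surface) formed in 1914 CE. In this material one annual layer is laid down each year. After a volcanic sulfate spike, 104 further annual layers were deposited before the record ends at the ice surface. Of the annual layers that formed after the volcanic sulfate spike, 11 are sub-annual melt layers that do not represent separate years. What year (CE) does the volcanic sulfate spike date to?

104 annual layers formed after the volcanic sulfate spike.
104 − 11 false = 93 true annual layers after the volcanic sulfate spike.
The annual layer at the ice surface is 1914 CE, so the volcanic sulfate spike dates to 1914 − 93 = 1821 CE.

1821 CE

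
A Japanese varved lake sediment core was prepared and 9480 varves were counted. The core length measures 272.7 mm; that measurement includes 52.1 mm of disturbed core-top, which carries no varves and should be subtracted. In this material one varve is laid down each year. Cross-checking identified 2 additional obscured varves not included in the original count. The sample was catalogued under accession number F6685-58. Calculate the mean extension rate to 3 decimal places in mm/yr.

0.023 mm/yr

True varve count = 9480 + 2 = 9482.
The growth record spans 272.7 − 52.1 = 220.6 mm.
Extension rate ≈ 220.6 / 9482 = 0.023 mm/yr.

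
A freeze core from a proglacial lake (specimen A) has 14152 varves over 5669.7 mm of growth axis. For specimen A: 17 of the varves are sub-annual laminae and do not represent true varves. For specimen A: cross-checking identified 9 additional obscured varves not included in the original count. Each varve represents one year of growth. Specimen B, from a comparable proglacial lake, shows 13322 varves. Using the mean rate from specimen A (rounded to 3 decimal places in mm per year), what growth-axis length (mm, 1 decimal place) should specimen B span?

5342.1 mm

Specimen A: after corrections the count is 14152 − 17 + 9 = 14144 varves.
A: Mean rate = 5669.7 mm / 14144 years ≈ 0.401 mm/year.
B's length ≈ 0.401 × 13322 = 5342.1 mm.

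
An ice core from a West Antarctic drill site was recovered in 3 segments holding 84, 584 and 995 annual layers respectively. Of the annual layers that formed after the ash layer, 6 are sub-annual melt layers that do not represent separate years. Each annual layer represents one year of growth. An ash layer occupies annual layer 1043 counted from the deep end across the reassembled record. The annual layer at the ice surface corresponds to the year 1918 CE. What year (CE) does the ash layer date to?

Total annual layers = 84 + 584 + 995 = 1663.
The ash layer sits at annual layer 1043 from the deep end, so 1663 − 1043 = 620 annual layers formed after it.
Removing the 6 false annual layers leaves 620 − 6 = 614 true annual layers beyond the ash layer.
1918 − 614 = 1304 CE.

1304 CE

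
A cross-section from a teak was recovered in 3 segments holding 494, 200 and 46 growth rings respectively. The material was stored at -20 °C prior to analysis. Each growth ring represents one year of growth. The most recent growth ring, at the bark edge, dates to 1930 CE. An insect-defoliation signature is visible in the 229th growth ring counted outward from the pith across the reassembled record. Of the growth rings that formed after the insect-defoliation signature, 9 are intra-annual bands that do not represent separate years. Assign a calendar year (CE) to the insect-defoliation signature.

Total growth rings = 494 + 200 + 46 = 740.
740 − 229 = 511 growth rings lie beyond the insect-defoliation signature toward the bark edge.
511 − 9 false = 502 true growth rings after the insect-defoliation signature.
The growth ring at the bark edge is 1930 CE, so the insect-defoliation signature dates to 1930 − 502 = 1428 CE.

1428 CE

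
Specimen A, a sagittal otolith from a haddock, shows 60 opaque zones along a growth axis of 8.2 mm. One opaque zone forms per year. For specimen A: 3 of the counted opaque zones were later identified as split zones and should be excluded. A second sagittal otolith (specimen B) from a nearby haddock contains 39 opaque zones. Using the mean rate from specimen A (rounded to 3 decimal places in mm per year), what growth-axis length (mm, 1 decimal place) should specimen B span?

5.6 mm

Specimen A: adjusted count: 60 − 3 = 57 opaque zones.
A: Extension rate ≈ 8.2 / 57 = 0.144 mm/yr.
Length of B = 0.144 × 39 = 5.6 mm.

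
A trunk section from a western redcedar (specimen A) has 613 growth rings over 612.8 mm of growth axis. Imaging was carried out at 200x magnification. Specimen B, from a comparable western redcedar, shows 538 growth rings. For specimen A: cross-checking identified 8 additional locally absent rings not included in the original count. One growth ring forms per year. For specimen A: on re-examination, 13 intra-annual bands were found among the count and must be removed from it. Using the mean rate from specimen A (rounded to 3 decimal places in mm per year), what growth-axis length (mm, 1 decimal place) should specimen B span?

Specimen A: correcting the raw count gives 613 − 13 + 8 = 608 true growth rings.
A: 612.8 mm over 608 years gives 612.8 / 608 ≈ 1.008 mm/yr.
Length of B = 1.008 × 538 = 542.3 mm.

542.3 mm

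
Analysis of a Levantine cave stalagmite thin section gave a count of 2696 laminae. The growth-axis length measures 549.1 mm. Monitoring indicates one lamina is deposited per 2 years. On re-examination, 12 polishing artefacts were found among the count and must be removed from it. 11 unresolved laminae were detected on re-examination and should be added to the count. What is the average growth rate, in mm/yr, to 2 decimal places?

After corrections the count is 2696 − 12 + 11 = 2695 laminae.
At 2 years per lamina, 2695 × 2 = 5390 years.
Mean rate = 549.1 mm / 5390 years ≈ 0.10 mm/yr.

0.10 mm/yr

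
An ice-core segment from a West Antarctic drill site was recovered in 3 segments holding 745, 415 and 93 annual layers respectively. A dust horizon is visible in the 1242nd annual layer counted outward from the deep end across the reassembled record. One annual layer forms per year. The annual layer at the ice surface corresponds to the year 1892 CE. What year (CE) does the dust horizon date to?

1881 CE

Total annual layers = 745 + 415 + 93 = 1253.
The dust horizon sits at annual layer 1242 from the deep end, so 1253 − 1242 = 11 annual layers formed after it.
Counting back 11 years from 1892 CE places the dust horizon in 1892 − 11 = 1881 CE.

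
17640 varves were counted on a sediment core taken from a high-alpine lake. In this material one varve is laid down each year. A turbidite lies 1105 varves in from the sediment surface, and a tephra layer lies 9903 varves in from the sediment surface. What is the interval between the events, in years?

8798 years

The two markers are separated by 9903 − 1105 = 8798 varves.
At one varve per year, 8798 years elapsed between them.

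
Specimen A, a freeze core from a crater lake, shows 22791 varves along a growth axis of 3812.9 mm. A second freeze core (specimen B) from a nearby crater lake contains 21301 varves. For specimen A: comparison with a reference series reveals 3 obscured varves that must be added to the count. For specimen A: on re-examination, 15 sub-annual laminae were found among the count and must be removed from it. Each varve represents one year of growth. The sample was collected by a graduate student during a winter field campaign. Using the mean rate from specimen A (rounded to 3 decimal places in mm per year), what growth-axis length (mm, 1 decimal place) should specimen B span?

3557.3 mm

Specimen A: after corrections the count is 22791 − 15 + 3 = 22779 varves.
A: Mean rate = 3812.9 mm / 22779 years ≈ 0.167 mm/year.
For B, 0.167 mm/year × 21301 years = 3557.3 mm.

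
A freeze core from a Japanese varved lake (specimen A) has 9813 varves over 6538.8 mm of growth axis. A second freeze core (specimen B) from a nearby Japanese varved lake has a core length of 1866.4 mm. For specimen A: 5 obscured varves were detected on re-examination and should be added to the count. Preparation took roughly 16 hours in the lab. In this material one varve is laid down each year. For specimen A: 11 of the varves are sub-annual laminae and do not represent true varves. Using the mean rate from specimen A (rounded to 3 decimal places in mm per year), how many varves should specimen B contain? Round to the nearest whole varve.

2798 varves

Specimen A: after corrections the count is 9813 − 11 + 5 = 9807 varves.
A: Mean rate = 6538.8 mm / 9807 years ≈ 0.667 mm/year.
B spans 1866.4 / 0.667 = 2798.20 years ≈ 2798 varves.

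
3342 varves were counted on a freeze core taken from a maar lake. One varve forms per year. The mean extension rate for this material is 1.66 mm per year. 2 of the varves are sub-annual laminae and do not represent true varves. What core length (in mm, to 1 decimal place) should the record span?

5544.4 mm

True varve count = 3342 − 2 = 3340.
3340 years at 1.66 mm/year gives 1.66 × 3340 = 5544.4 mm.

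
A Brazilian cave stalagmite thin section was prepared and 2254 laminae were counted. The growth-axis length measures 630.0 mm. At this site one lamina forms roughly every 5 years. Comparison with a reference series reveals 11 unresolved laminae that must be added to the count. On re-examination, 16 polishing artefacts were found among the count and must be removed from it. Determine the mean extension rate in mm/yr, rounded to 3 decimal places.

0.056 mm/yr

Correcting the raw count gives 2254 − 16 + 11 = 2249 true laminae.
2249 laminae at 5 years each span 2249 × 5 = 11245 years.
630.0 mm over 11245 years gives 630.0 / 11245 ≈ 0.056 mm/yr.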